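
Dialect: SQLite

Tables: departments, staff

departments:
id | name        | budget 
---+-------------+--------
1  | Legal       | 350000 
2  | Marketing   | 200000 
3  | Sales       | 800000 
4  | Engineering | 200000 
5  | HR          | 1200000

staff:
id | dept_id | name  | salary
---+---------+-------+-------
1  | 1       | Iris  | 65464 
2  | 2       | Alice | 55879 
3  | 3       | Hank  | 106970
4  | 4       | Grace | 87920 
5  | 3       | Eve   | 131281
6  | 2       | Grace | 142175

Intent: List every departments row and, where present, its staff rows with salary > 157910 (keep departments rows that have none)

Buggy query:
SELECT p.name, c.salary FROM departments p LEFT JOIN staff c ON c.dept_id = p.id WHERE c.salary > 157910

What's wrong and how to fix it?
Bug: Filtering c.salary in WHERE discards the NULL rows produced by LEFT JOIN, turning it into an inner join

Fix: Move the right-table condition into the ON clause so unmatched parents are kept

Corrected query:
SELECT p.name, c.salary FROM departments p LEFT JOIN staff c ON c.dept_id = p.id AND c.salary > 157910

Result:
name        | salary
------------+-------
Legal       | NULL  
Marketing   | NULL  
Sales       | NULL  
Engineering | NULL  
HR          | NULL  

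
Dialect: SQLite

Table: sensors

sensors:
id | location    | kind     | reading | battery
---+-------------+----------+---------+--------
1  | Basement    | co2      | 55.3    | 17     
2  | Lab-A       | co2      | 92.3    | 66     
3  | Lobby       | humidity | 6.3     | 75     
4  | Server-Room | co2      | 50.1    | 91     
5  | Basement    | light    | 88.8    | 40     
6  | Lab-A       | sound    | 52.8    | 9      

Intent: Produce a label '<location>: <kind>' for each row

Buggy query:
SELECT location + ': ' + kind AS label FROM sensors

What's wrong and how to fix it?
Bug: '+' is numeric addition; on text columns SQLite converts them to 0 instead of concatenating

Fix: Use the || operator for string concatenation

Corrected query:
SELECT location || ': ' || kind AS label FROM sensors

Result:
label           
----------------
Basement: co2   
Lab-A: co2      
Lobby: humidity 
Server-Room: co2
Basement: light 
Lab-A: sound    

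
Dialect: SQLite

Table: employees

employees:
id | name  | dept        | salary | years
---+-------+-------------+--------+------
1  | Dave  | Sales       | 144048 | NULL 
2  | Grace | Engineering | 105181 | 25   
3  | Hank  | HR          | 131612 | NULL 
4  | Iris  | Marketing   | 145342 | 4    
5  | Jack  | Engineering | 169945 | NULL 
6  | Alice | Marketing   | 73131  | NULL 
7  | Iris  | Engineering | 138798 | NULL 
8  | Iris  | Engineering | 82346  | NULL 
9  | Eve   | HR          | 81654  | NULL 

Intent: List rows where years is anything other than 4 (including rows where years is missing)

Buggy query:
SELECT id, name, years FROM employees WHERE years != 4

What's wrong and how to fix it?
Bug: 'years != 4' is unknown when years is NULL, so NULL rows are silently excluded

Fix: Handle NULL separately with IS NULL alongside the inequality

Corrected query:
SELECT id, name, years FROM employees WHERE years != 4 OR years IS NULL

Result:
id | name  | years
---+-------+------
1  | Dave  | NULL 
2  | Grace | 25   
3  | Hank  | NULL 
5  | Jack  | NULL 
6  | Alice | NULL 
7  | Iris  | NULL 
8  | Iris  | NULL 
9  | Eve   | NULL 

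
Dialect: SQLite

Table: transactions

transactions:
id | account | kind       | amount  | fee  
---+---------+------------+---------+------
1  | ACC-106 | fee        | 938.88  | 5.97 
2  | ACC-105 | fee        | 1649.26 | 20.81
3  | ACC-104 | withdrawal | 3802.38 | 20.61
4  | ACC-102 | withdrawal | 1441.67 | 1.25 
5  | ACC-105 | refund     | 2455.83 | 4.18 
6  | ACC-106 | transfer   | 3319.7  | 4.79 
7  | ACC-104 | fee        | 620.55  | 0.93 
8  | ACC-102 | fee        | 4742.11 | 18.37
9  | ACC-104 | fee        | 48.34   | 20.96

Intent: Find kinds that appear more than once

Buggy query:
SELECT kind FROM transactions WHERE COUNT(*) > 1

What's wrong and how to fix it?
Bug: COUNT(*) is an aggregate and cannot be used in WHERE

Fix: Group first, then use HAVING for the count condition

Corrected query:
SELECT kind FROM transactions GROUP BY kind HAVING COUNT(*) > 1

Result:
kind      
----------
fee       
withdrawal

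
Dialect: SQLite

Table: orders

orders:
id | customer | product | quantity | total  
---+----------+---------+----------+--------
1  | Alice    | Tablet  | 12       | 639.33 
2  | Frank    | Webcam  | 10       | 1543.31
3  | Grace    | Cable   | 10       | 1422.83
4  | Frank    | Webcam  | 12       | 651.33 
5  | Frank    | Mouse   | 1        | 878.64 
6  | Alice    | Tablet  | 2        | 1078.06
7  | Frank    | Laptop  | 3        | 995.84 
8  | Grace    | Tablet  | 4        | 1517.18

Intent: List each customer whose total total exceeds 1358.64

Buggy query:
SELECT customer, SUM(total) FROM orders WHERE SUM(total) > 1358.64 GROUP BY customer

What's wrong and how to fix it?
Bug: WHERE runs before GROUP BY, so aggregates aren't available there

Fix: Use HAVING (which filters groups after aggregation) instead of WHERE

Corrected query:
SELECT customer, SUM(total) FROM orders GROUP BY customer HAVING SUM(total) > 1358.64

Result:
customer | SUM(total)
---------+-----------
Alice    | 1717.39   
Frank    | 4069.12   
Grace    | 2940.01   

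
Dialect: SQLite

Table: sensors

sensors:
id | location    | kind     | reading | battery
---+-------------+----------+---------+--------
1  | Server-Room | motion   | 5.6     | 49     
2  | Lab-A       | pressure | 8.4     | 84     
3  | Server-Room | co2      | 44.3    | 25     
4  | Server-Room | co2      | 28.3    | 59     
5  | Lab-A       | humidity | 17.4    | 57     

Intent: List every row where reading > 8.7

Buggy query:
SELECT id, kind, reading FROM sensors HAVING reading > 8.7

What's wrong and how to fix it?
Bug: HAVING filters the output of aggregation, but this query has no GROUP BY and no aggregate functions, so SQLite rejects it (HAVING clause on a non-aggregate query); the condition here is per row

Fix: Replace HAVING with WHERE since the condition applies to individual rows

Corrected query:
SELECT id, kind, reading FROM sensors WHERE reading > 8.7

Result:
id | kind     | reading
---+----------+--------
3  | co2      | 44.3   
4  | co2      | 28.3   
5  | humidity | 17.4   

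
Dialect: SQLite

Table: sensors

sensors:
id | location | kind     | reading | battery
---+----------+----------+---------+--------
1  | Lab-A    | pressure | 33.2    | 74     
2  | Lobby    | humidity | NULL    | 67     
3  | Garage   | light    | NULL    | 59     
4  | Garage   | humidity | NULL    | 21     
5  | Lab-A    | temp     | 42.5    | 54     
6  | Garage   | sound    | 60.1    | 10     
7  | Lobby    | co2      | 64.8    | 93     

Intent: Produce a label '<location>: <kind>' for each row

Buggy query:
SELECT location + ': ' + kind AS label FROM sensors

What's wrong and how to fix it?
Bug: SQLite uses || for string concatenation; + coerces text to numbers (yielding 0)

Fix: Use the || operator for string concatenation

Corrected query:
SELECT location || ': ' || kind AS label FROM sensors

Result:
label           
----------------
Lab-A: pressure 
Lobby: humidity 
Garage: light   
Garage: humidity
Lab-A: temp     
Garage: sound   
Lobby: co2      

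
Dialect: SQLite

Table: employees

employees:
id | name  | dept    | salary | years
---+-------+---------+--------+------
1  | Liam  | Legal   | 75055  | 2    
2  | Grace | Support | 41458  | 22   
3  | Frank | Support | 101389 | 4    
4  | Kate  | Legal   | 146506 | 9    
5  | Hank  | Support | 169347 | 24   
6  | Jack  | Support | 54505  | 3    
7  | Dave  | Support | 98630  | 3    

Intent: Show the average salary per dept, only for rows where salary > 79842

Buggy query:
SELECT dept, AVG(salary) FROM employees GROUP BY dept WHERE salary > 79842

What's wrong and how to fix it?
Bug: WHERE cannot follow GROUP BY

Fix: Place WHERE between FROM and GROUP BY

Corrected query:
SELECT dept, AVG(salary) FROM employees WHERE salary > 79842 GROUP BY dept

Result:
dept    | AVG(salary)
--------+------------
Legal   | 146506     
Support | 123122     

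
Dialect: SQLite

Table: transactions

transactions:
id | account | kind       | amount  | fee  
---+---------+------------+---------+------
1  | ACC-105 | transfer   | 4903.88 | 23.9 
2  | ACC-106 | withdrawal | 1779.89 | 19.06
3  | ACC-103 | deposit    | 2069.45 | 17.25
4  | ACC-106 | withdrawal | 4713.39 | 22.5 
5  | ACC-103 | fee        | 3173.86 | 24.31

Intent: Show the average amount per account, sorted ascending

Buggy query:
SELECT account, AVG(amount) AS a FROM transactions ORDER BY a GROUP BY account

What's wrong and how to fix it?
Bug: GROUP BY must precede ORDER BY

Fix: Move ORDER BY to the end, after GROUP BY

Corrected query:
SELECT account, AVG(amount) AS a FROM transactions GROUP BY account ORDER BY a

Result:
account | a       
--------+---------
ACC-103 | 2621.655
ACC-106 | 3246.64 
ACC-105 | 4903.88 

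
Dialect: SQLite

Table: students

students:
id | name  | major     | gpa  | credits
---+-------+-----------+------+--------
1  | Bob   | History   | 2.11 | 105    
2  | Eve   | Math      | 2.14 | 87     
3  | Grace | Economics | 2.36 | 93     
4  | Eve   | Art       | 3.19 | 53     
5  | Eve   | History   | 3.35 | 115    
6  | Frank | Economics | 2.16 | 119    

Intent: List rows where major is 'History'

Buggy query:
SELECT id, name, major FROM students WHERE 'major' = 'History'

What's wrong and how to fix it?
Bug: Single quotes denote string literals in SQL; the column name is being compared as a constant string

Fix: Remove the quotes around the column name (or use double quotes for an identifier)

Corrected query:
SELECT id, name, major FROM students WHERE major = 'History'

Result:
id | name | major  
---+------+--------
1  | Bob  | History
5  | Eve  | History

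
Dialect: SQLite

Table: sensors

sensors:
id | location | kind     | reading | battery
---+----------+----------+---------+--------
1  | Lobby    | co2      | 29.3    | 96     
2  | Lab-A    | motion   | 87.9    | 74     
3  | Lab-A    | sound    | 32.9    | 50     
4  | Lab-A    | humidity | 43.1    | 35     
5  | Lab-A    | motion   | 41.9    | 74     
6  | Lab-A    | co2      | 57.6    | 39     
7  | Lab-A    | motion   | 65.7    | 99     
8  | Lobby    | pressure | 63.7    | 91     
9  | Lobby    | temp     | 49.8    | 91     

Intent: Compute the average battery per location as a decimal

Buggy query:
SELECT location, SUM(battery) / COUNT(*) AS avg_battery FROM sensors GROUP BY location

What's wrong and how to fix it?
Bug: SUM(battery) and COUNT(*) are both integers; the division truncates the fractional part

Fix: Cast one side to REAL so the division keeps the fractional part

Corrected query:
SELECT location, SUM(battery) * 1.0 / COUNT(*) AS avg_battery FROM sensors GROUP BY location

Result:
location | avg_battery
---------+------------
Lab-A    | 61.833333  
Lobby    | 92.666667  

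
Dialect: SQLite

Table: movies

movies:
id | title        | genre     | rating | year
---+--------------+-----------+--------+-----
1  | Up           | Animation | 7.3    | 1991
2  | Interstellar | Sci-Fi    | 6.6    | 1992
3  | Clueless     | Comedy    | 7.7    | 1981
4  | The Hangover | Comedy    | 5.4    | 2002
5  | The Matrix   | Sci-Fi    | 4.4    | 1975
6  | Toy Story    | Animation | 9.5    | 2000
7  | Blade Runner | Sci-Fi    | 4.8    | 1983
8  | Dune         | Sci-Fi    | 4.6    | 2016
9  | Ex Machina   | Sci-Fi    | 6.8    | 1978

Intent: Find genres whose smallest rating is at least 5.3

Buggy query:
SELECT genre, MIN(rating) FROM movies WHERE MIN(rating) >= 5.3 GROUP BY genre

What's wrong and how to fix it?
Bug: MIN() in WHERE is a misuse of aggregate

Fix: Use HAVING for the per-group MIN condition

Corrected query:
SELECT genre, MIN(rating) FROM movies GROUP BY genre HAVING MIN(rating) >= 5.3

Result:
genre     | MIN(rating)
----------+------------
Animation | 7.3        
Comedy    | 5.4        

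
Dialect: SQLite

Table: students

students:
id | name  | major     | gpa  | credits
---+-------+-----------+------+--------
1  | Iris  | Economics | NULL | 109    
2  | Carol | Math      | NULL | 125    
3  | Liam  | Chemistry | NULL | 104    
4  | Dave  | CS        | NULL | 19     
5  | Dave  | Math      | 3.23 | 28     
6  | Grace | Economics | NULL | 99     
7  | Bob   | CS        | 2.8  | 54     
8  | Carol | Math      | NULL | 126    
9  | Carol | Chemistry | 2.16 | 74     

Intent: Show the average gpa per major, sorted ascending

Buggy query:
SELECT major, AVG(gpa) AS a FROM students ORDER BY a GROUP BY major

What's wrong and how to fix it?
Bug: ORDER BY appears before GROUP BY; SQL clause order requires GROUP BY first

Fix: Reorder: SELECT … FROM … GROUP BY … ORDER BY …

Corrected query:
SELECT major, AVG(gpa) AS a FROM students GROUP BY major ORDER BY a

Result:
major     | a   
----------+-----
Economics | NULL
Chemistry | 2.16
CS        | 2.8 
Math      | 3.23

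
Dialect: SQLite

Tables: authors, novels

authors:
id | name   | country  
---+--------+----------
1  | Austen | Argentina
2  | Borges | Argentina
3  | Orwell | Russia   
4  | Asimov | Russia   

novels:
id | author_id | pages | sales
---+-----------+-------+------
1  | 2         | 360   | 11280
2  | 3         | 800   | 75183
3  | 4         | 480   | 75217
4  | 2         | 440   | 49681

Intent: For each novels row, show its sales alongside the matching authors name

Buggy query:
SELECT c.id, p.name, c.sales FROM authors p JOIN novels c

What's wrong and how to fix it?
Bug: Missing join condition: each novels row is matched to all authors rows instead of just its own

Fix: Add ON c.author_id = p.id to the JOIN

Corrected query:
SELECT c.id, p.name, c.sales FROM authors p JOIN novels c ON c.author_id = p.id

Result:
id | name   | sales
---+--------+------
1  | Borges | 11280
2  | Orwell | 75183
3  | Asimov | 75217
4  | Borges | 49681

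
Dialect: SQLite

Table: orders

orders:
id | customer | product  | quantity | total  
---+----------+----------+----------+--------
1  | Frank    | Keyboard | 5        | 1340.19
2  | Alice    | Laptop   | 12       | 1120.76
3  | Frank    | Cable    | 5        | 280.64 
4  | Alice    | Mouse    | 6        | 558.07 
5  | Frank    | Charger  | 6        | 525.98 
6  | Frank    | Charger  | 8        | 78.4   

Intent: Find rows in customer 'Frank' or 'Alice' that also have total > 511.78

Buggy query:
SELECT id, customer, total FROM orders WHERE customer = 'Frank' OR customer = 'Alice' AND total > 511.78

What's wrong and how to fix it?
Bug: AND binds tighter than OR, so this parses as customer = 'Frank' OR (customer = 'Alice' AND total > 511.78)

Fix: Add parentheses around the OR so the AND applies to both alternatives

Corrected query:
SELECT id, customer, total FROM orders WHERE (customer = 'Frank' OR customer = 'Alice') AND total > 511.78

Result:
id | customer | total  
---+----------+--------
1  | Frank    | 1340.19
2  | Alice    | 1120.76
4  | Alice    | 558.07 
5  | Frank    | 525.98 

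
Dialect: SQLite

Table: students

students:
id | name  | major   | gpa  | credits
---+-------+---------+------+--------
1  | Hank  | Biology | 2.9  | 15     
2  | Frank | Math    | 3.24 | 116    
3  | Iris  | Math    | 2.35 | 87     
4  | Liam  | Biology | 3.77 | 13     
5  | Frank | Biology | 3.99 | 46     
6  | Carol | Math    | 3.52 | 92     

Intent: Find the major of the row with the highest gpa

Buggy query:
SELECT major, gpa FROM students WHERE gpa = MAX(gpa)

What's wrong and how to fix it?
Bug: MAX(gpa) is an aggregate and cannot be used directly in WHERE

Fix: Use a subquery: WHERE gpa = (SELECT MAX(gpa) FROM students)

Corrected query:
SELECT major, gpa FROM students WHERE gpa = (SELECT MAX(gpa) FROM students)

Result:
major   | gpa 
--------+-----
Biology | 3.99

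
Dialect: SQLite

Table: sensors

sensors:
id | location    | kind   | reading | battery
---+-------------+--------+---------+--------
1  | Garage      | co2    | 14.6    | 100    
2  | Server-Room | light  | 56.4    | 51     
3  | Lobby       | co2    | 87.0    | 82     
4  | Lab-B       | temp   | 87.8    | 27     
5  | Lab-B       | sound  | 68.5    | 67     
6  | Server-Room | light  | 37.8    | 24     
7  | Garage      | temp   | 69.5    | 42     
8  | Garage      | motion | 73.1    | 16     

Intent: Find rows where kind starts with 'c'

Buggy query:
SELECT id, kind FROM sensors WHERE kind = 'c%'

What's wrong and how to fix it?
Bug: '=' compares the literal string including the % character; pattern matching needs LIKE

Fix: Use LIKE for wildcard pattern matching

Corrected query:
SELECT id, kind FROM sensors WHERE kind LIKE 'c%'

Result:
id | kind
---+-----
1  | co2 
3  | co2 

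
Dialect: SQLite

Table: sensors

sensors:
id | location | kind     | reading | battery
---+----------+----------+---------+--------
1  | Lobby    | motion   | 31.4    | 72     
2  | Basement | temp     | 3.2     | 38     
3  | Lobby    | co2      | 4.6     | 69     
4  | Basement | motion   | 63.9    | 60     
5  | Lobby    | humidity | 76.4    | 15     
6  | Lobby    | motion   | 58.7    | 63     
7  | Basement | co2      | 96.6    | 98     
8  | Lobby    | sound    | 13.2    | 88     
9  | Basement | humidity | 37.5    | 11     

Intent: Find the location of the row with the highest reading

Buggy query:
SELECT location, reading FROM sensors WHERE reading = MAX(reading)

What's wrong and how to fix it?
Bug: MAX(reading) is an aggregate and cannot be used directly in WHERE

Fix: Wrap MAX in a scalar subquery so WHERE compares against a single value

Corrected query:
SELECT location, reading FROM sensors WHERE reading = (SELECT MAX(reading) FROM sensors)

Result:
location | reading
---------+--------
Basement | 96.6   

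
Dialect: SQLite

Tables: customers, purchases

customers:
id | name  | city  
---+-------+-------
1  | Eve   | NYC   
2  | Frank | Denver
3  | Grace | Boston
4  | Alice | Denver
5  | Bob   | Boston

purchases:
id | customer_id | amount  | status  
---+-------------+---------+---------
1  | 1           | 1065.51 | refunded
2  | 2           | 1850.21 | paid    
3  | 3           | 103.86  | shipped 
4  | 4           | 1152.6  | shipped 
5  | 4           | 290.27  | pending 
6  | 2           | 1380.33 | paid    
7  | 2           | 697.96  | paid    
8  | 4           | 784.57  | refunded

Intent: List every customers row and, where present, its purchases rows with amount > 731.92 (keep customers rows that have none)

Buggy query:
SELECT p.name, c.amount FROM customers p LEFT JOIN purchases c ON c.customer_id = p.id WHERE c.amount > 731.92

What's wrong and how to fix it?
Bug: Filtering c.amount in WHERE discards the NULL rows produced by LEFT JOIN, turning it into an inner join

Fix: Move the right-table condition into the ON clause so unmatched parents are kept

Corrected query:
SELECT p.name, c.amount FROM customers p LEFT JOIN purchases c ON c.customer_id = p.id AND c.amount > 731.92

Result:
name  | amount 
------+--------
Eve   | 1065.51
Frank | 1380.33
Frank | 1850.21
Grace | NULL   
Alice | 784.57 
Alice | 1152.6 
Bob   | NULL   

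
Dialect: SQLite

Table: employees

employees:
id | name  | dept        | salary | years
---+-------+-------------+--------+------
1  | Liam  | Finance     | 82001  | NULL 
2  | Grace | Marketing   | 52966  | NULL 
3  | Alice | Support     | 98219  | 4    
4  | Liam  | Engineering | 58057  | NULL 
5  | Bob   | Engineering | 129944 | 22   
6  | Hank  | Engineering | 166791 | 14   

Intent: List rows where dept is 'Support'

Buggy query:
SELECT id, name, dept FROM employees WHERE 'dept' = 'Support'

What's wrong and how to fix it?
Bug: 'dept' in single quotes is a string literal, not the column; the comparison is literal-vs-literal and never true

Fix: Reference the column as dept without single quotes

Corrected query:
SELECT id, name, dept FROM employees WHERE dept = 'Support'

Result:
id | name  | dept   
---+-------+--------
3  | Alice | Support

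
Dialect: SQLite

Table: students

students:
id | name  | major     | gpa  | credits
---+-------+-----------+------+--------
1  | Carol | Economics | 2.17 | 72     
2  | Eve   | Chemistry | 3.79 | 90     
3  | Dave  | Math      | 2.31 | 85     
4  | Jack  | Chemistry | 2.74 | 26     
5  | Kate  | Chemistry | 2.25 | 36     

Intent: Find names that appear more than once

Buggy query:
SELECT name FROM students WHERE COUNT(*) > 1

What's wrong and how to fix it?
Bug: WHERE can't reference COUNT(*); aggregates are computed after WHERE

Fix: GROUP BY name, then filter groups with HAVING COUNT(*) > 1

Corrected query:
SELECT name FROM students GROUP BY name HAVING COUNT(*) > 1

Result:
(no rows)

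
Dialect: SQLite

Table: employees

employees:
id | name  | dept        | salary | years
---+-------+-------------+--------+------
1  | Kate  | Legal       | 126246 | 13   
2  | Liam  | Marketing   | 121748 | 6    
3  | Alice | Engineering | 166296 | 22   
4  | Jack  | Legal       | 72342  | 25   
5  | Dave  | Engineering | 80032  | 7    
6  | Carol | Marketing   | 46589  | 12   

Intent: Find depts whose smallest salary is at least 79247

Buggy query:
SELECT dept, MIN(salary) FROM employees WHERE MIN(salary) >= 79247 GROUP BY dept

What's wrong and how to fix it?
Bug: Aggregates like MIN are computed per group after WHERE runs

Fix: Use HAVING for the per-group MIN condition

Corrected query:
SELECT dept, MIN(salary) FROM employees GROUP BY dept HAVING MIN(salary) >= 79247

Result:
dept        | MIN(salary)
------------+------------
Engineering | 80032      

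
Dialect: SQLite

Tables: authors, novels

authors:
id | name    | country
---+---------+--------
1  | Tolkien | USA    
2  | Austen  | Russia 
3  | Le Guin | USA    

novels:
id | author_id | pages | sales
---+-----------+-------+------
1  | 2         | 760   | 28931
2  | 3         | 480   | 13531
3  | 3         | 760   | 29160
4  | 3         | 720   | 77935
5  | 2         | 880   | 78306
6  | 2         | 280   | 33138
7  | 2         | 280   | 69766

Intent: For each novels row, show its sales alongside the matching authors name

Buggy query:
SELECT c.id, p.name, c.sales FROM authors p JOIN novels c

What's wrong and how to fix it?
Bug: Missing join condition: each novels row is matched to all authors rows instead of just its own

Fix: Add ON c.author_id = p.id to the JOIN

Corrected query:
SELECT c.id, p.name, c.sales FROM authors p JOIN novels c ON c.author_id = p.id

Result:
id | name    | sales
---+---------+------
1  | Austen  | 28931
2  | Le Guin | 13531
3  | Le Guin | 29160
4  | Le Guin | 77935
5  | Austen  | 78306
6  | Austen  | 33138
7  | Austen  | 69766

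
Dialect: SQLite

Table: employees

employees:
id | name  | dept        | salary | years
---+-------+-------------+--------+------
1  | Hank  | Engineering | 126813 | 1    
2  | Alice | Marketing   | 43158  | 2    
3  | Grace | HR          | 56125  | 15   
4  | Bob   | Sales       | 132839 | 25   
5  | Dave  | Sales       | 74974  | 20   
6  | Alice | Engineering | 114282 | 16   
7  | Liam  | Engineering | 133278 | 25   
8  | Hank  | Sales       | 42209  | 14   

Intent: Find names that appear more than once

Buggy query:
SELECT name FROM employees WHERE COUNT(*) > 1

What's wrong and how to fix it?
Bug: WHERE can't reference COUNT(*); aggregates are computed after WHERE

Fix: Group first, then use HAVING for the count condition

Corrected query:
SELECT name FROM employees GROUP BY name HAVING COUNT(*) > 1

Result:
name 
-----
Alice
Hank 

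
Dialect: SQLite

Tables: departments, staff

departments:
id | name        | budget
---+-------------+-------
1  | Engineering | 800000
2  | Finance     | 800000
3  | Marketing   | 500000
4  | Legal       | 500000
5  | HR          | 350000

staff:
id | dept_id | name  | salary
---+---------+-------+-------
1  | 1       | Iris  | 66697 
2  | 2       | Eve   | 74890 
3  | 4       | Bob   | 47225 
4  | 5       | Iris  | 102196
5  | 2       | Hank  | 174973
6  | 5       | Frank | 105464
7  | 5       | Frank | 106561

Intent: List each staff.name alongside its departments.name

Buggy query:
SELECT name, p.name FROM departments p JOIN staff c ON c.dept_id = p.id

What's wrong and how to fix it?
Bug: 'name' exists in both joined tables, so the database can't tell which one is meant

Fix: Prefix ambiguous columns with the table alias

Corrected query:
SELECT c.name, p.name FROM departments p JOIN staff c ON c.dept_id = p.id

Result:
name  | name       
------+------------
Iris  | Engineering
Eve   | Finance    
Bob   | Legal      
Iris  | HR         
Hank  | Finance    
Frank | HR         
Frank | HR         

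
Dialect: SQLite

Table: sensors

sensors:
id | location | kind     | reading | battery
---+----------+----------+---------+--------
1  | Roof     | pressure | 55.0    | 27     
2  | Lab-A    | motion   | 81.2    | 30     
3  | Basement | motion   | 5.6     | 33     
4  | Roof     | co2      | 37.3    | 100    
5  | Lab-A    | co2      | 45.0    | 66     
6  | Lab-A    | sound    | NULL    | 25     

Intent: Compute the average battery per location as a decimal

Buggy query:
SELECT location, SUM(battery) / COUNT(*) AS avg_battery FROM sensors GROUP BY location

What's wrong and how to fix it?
Bug: Both operands are integers, so '/' performs integer division and truncates

Fix: Cast one side to REAL so the division keeps the fractional part

Corrected query:
SELECT location, SUM(battery) * 1.0 / COUNT(*) AS avg_battery FROM sensors GROUP BY location

Result:
location | avg_battery
---------+------------
Basement | 33         
Lab-A    | 40.333333  
Roof     | 63.5       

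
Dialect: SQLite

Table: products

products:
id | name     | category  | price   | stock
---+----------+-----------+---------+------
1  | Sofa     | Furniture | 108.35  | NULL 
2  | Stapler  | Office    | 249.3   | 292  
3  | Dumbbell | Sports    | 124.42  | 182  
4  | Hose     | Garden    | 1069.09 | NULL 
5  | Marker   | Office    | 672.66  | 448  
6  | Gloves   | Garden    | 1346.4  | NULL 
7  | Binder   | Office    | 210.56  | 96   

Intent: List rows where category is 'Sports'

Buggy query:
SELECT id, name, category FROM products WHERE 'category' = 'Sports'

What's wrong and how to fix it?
Bug: Single quotes denote string literals in SQL; the column name is being compared as a constant string

Fix: Remove the quotes around the column name (or use double quotes for an identifier)

Corrected query:
SELECT id, name, category FROM products WHERE category = 'Sports'

Result:
id | name     | category
---+----------+---------
3  | Dumbbell | Sports  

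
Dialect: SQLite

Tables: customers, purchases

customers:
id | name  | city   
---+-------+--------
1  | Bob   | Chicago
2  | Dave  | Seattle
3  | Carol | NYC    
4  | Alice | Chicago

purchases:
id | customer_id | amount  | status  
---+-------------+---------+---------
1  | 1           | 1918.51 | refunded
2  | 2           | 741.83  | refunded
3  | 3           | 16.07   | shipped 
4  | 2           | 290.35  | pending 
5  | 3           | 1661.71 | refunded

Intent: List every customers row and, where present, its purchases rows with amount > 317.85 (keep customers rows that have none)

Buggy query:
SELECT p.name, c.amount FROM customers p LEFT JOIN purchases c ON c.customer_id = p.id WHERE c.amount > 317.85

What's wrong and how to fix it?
Bug: Filtering c.amount in WHERE discards the NULL rows produced by LEFT JOIN, turning it into an inner join

Fix: Put 'c.amount > 317.85' in the JOIN's ON clause instead of WHERE

Corrected query:
SELECT p.name, c.amount FROM customers p LEFT JOIN purchases c ON c.customer_id = p.id AND c.amount > 317.85

Result:
name  | amount 
------+--------
Bob   | 1918.51
Dave  | 741.83 
Carol | 1661.71
Alice | NULL   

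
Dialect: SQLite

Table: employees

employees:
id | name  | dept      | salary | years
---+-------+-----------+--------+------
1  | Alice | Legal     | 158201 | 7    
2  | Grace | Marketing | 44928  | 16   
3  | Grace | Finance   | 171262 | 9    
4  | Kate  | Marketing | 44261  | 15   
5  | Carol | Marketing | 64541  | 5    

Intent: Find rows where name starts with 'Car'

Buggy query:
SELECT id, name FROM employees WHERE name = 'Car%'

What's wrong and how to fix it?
Bug: '=' compares the literal string including the % character; pattern matching needs LIKE

Fix: Use LIKE for wildcard pattern matching

Corrected query:
SELECT id, name FROM employees WHERE name LIKE 'Car%'

Result:
id | name 
---+------
5  | Carol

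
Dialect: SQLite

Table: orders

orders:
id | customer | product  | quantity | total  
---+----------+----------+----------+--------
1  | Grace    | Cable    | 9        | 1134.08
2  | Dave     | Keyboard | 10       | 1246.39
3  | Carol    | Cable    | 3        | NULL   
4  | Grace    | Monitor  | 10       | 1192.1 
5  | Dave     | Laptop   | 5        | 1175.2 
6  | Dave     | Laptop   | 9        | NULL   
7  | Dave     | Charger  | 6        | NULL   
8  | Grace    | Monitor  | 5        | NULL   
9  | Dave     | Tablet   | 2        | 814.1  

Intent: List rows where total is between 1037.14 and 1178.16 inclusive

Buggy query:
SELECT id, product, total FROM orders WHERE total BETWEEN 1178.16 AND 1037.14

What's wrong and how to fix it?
Bug: The bounds are reversed; BETWEEN a AND b requires a <= b to match anything

Fix: Swap the bounds so the smaller value comes first

Corrected query:
SELECT id, product, total FROM orders WHERE total BETWEEN 1037.14 AND 1178.16

Result:
id | product | total  
---+---------+--------
1  | Cable   | 1134.08
5  | Laptop  | 1175.2 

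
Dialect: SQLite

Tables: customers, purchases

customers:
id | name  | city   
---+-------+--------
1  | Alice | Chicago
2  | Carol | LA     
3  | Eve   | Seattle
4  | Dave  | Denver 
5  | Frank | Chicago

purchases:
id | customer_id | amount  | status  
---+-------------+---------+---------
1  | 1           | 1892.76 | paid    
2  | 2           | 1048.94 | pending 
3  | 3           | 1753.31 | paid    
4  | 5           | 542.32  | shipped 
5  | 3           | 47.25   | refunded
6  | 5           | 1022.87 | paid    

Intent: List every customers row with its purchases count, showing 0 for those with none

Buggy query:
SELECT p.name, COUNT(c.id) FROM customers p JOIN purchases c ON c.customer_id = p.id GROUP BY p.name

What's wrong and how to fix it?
Bug: INNER JOIN drops customers rows that have no matching purchases rows

Fix: Use LEFT JOIN so parents without children still appear (COUNT(c.id) gives 0)

Corrected query:
SELECT p.name, COUNT(c.id) FROM customers p LEFT JOIN purchases c ON c.customer_id = p.id GROUP BY p.name

Result:
name  | COUNT(c.id)
------+------------
Alice | 1          
Carol | 1          
Dave  | 0          
Eve   | 2          
Frank | 2          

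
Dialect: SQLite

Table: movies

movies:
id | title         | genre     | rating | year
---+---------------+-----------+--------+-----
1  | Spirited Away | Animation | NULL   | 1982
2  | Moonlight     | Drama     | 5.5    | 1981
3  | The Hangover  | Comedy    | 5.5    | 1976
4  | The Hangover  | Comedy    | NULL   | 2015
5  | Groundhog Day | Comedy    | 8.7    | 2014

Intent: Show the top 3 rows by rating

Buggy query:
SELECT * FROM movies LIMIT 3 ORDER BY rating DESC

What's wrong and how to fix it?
Bug: LIMIT must come after ORDER BY

Fix: Sort with ORDER BY, then apply LIMIT

Corrected query:
SELECT * FROM movies ORDER BY rating DESC LIMIT 3

Result:
id | title         | genre  | rating | year
---+---------------+--------+--------+-----
5  | Groundhog Day | Comedy | 8.7    | 2014
2  | Moonlight     | Drama  | 5.5    | 1981
3  | The Hangover  | Comedy | 5.5    | 1976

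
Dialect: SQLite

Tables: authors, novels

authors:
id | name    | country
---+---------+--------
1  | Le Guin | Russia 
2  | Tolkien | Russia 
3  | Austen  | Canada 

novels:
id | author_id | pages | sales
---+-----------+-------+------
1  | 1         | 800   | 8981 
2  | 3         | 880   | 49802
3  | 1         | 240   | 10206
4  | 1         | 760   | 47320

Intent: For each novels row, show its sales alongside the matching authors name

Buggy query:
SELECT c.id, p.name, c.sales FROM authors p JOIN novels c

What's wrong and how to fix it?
Bug: JOIN with no ON clause produces a cartesian product; every novels row pairs with every authors row

Fix: Specify the join condition linking the foreign key to the parent id

Corrected query:
SELECT c.id, p.name, c.sales FROM authors p JOIN novels c ON c.author_id = p.id

Result:
id | name    | sales
---+---------+------
1  | Le Guin | 8981 
2  | Austen  | 49802
3  | Le Guin | 10206
4  | Le Guin | 47320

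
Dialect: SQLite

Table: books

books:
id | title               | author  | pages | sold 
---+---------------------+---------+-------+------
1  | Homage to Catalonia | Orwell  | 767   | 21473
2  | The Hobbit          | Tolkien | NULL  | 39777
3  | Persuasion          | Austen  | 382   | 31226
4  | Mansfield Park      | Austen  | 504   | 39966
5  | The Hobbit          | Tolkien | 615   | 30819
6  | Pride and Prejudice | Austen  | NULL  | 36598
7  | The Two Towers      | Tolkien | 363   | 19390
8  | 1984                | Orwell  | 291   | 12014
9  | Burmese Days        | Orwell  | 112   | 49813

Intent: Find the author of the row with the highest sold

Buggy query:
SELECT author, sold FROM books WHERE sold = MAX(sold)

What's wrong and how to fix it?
Bug: WHERE is evaluated per row; an aggregate over the whole table isn't defined there

Fix: Use a subquery: WHERE sold = (SELECT MAX(sold) FROM books)

Corrected query:
SELECT author, sold FROM books WHERE sold = (SELECT MAX(sold) FROM books)

Result:
author | sold 
-------+------
Orwell | 49813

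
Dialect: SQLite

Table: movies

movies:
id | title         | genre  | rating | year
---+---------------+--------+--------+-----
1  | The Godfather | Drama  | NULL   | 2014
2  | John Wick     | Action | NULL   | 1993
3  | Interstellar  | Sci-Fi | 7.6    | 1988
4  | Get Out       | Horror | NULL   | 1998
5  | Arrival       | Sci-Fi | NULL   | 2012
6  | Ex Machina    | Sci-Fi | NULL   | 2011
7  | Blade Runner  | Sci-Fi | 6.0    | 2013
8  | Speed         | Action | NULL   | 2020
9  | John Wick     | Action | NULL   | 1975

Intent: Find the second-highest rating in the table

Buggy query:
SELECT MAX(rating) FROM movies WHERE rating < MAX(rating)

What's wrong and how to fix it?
Bug: The inner MAX is an aggregate inside WHERE, which is not allowed

Fix: Put the inner MAX in a scalar subquery

Corrected query:
SELECT MAX(rating) FROM movies WHERE rating < (SELECT MAX(rating) FROM movies)

Result:
MAX(rating)
-----------
6          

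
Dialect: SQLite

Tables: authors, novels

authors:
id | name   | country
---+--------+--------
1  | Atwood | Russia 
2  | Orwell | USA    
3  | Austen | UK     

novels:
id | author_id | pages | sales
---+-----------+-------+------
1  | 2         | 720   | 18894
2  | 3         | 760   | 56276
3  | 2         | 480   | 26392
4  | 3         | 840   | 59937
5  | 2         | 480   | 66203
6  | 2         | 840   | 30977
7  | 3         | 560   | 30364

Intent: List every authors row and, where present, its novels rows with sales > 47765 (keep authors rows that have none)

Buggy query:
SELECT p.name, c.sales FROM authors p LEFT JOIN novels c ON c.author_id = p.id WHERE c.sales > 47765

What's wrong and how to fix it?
Bug: A WHERE condition on the right-hand table after LEFT JOIN drops unmatched parents

Fix: Move the right-table condition into the ON clause so unmatched parents are kept

Corrected query:
SELECT p.name, c.sales FROM authors p LEFT JOIN novels c ON c.author_id = p.id AND c.sales > 47765

Result:
name   | sales
-------+------
Atwood | NULL 
Orwell | 66203
Austen | 56276
Austen | 59937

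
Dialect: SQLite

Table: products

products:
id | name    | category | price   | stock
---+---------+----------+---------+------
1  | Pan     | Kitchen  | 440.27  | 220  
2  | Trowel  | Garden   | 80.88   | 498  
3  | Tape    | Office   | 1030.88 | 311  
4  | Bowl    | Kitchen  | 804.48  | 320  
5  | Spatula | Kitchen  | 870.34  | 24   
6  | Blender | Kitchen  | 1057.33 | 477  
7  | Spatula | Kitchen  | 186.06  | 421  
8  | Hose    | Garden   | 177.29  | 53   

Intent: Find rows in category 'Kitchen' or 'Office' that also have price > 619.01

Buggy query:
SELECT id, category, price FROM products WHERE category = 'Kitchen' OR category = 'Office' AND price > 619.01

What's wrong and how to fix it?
Bug: Without parentheses, AND is evaluated before OR, so the price filter only applies to the 'Office' branch

Fix: Add parentheses around the OR so the AND applies to both alternatives

Corrected query:
SELECT id, category, price FROM products WHERE (category = 'Kitchen' OR category = 'Office') AND price > 619.01

Result:
id | category | price  
---+----------+--------
3  | Office   | 1030.88
4  | Kitchen  | 804.48 
5  | Kitchen  | 870.34 
6  | Kitchen  | 1057.33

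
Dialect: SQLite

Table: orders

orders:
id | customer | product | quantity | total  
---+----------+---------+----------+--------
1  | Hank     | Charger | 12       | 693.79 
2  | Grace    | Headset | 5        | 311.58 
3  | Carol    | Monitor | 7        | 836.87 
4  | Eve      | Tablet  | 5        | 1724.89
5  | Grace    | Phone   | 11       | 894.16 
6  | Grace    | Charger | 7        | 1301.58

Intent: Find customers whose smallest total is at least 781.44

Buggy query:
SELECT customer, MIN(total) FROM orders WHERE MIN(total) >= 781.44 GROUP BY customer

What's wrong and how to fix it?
Bug: Aggregates like MIN are computed per group after WHERE runs

Fix: Use HAVING for the per-group MIN condition

Corrected query:
SELECT customer, MIN(total) FROM orders GROUP BY customer HAVING MIN(total) >= 781.44

Result:
customer | MIN(total)
---------+-----------
Carol    | 836.87    
Eve      | 1724.89   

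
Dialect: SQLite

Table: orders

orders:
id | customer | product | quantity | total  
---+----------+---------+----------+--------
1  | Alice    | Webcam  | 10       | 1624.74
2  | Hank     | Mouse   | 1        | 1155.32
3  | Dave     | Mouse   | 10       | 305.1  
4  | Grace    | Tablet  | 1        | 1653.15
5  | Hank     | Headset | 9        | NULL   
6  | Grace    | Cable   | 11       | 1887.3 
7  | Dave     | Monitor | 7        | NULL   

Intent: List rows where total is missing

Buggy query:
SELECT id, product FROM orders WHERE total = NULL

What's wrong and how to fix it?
Bug: '= NULL' is always unknown in SQL three-valued logic, so no rows match

Fix: Use IS NULL to test for NULL

Corrected query:
SELECT id, product FROM orders WHERE total IS NULL

Result:
id | product
---+--------
5  | Headset
7  | Monitor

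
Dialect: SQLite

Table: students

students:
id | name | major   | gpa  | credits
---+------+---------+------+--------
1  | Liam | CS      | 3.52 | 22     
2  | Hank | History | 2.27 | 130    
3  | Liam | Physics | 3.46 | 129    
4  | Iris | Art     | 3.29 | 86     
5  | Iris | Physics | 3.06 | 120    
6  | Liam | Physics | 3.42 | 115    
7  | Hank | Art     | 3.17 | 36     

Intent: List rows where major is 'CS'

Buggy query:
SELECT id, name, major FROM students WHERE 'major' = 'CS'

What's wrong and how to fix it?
Bug: 'major' in single quotes is a string literal, not the column; the comparison is literal-vs-literal and never true

Fix: Remove the quotes around the column name (or use double quotes for an identifier)

Corrected query:
SELECT id, name, major FROM students WHERE major = 'CS'

Result:
id | name | major
---+------+------
1  | Liam | CS   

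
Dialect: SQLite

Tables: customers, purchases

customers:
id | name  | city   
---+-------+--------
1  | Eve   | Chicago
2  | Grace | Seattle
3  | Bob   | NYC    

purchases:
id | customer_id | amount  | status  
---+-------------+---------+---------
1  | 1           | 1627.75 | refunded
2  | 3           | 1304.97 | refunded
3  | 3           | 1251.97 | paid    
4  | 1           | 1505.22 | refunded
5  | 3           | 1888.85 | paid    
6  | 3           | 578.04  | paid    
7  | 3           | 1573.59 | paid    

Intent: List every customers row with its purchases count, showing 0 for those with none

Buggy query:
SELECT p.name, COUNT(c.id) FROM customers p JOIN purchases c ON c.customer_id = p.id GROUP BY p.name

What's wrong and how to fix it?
Bug: An inner join excludes parents with zero children

Fix: Use LEFT JOIN so parents without children still appear (COUNT(c.id) gives 0)

Corrected query:
SELECT p.name, COUNT(c.id) FROM customers p LEFT JOIN purchases c ON c.customer_id = p.id GROUP BY p.name

Result:
name  | COUNT(c.id)
------+------------
Bob   | 5          
Eve   | 2          
Grace | 0          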